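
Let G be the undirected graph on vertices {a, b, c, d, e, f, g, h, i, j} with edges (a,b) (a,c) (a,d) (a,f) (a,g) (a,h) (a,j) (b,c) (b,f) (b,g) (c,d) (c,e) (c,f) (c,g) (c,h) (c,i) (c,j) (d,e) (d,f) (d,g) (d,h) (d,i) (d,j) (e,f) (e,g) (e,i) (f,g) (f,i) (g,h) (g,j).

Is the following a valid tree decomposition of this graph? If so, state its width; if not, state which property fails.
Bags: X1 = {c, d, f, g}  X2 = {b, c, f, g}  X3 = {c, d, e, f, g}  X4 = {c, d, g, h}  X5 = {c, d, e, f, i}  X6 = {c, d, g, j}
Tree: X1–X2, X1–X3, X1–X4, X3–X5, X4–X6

A tree decomposition must satisfy three properties: every vertex lies in some bag; for every edge, both endpoints lie together in some bag; and for every vertex, the bags containing it form a connected subtree. Here vertex a appears in no bag, so the decomposition is invalid.

No — vertex a appears in no bag.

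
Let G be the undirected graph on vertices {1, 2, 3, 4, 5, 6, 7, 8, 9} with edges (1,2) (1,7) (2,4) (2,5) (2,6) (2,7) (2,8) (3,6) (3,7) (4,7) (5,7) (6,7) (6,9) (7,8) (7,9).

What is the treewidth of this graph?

2

A width-2 tree decomposition is:
Bags: B1 = {2, 7, 8}  B2 = {2, 6, 7}  B3 = {2, 4, 7}  B4 = {6, 7, 9}  B5 = {2, 5, 7}  B6 = {1, 2, 7}  B7 = {3, 6, 7}
Tree: B1–B2, B1–B3, B2–B4, B1–B5, B5–B6, B2–B7
Each bag holds 3 vertices, so the decomposition has width 2, which upper-bounds the treewidth. Conversely, {6, 7, 9} is a clique of size 3, and the vertices of any clique must share a bag in every tree decomposition; so some bag has ≥ 3 vertices and tw(G) ≥ 2. Therefore the treewidth is 2.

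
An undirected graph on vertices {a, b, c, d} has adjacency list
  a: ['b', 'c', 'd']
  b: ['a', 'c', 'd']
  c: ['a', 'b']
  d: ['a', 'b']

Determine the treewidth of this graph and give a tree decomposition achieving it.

The largest bag has 3 vertices, giving width 2; this decomposition certifies tw(G) ≤ 2. Conversely, {a, b, d} is a clique of size 3, and the vertices of any clique must share a bag in every tree decomposition; so some bag has ≥ 3 vertices and tw(G) ≥ 2. Hence tw(G) = 2 exactly.

Treewidth 2.
One such decomposition:
Bags: B1 = {a, b, c}  B2 = {a, b, d}
Tree: B1–B2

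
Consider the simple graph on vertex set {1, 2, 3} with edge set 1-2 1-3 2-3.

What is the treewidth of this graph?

A width-2 tree decomposition is:
Bags: B1 = {1, 2, 3}
Tree: (single bag)
With just one bag of size 3, the width is 3 − 1 = 2, so tw(G) ≤ 2. On the other hand G contains the 3-clique {1, 2, 3}. A clique must lie in a single bag of any decomposition, so no decomposition can have width below 2. The upper and lower bounds meet at 2, so that is the treewidth.

2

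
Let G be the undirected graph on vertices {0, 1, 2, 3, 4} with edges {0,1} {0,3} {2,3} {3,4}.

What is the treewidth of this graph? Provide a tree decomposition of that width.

Treewidth 1.
One optimal decomposition is:
Bags: B1 = {3, 4}  B2 = {0, 3}  B3 = {2, 3}  B4 = {0, 1}
Tree: B1–B2, B2–B3, B2–B4

Every bag has size at most 2, so the width is 2 − 1 = 1 and tw(G) ≤ 1. Any graph with an edge has treewidth ≥ 1, and G has the edge 4–3. The upper and lower bounds meet at 1, so that is the treewidth.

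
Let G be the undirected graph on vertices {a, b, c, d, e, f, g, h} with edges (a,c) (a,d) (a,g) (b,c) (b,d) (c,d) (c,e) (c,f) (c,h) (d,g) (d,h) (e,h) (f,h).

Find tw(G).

A width-2 tree decomposition is:
Bags: B1 = {c, d, h}  B2 = {c, f, h}  B3 = {b, c, d}  B4 = {c, e, h}  B5 = {a, c, d}  B6 = {a, d, g}
Tree: B1–B2, B1–B3, B2–B4, B1–B5, B5–B6
Each bag holds 3 vertices, so the decomposition has width 2, which upper-bounds the treewidth. Conversely, {a, d, g} is a clique of size 3, and the vertices of any clique must share a bag in every tree decomposition; so some bag has ≥ 3 vertices and tw(G) ≥ 2. Combining the bounds, tw(G) = 2.

2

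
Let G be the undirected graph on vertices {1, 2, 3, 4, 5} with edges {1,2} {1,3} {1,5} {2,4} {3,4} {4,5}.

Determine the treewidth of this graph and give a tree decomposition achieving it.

The largest bag has 3 vertices, giving width 2; this decomposition certifies tw(G) ≤ 2. The edges 1–2–4–5–1 form a cycle, so G is not a tree and its treewidth is at least 2. The upper and lower bounds meet at 2, so that is the treewidth.

Treewidth 2.
One such decomposition:
Bags: B1 = {1, 2, 4}  B2 = {1, 4, 5}  B3 = {1, 3, 4}
Tree: B1–B2, B2–B3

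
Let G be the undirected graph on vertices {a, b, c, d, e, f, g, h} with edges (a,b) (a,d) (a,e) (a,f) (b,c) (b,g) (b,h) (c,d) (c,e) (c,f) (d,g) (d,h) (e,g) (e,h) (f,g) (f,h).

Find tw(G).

4

A width-4 tree decomposition is:
Bags: B1 = {a, c, d, g, h}  B2 = {a, c, f, g, h}  B3 = {a, b, c, g, h}  B4 = {a, c, e, g, h}
Tree: B1–B2, B2–B3, B3–B4
Every bag has size at most 5, so the width is 5 − 1 = 4 and tw(G) ≤ 4. For the lower bound: the 5 vertex sets {d,g}, {c,f}, {a,b}, {h}, {e} are disjoint, each induces a connected subgraph, and every pair is joined by at least one edge of G. Contracting each set to a single vertex therefore yields K_{5} as a minor, and since treewidth is minor-monotone, tw(G) ≥ tw(K_{5}) = 4. Hence tw(G) = 4 exactly.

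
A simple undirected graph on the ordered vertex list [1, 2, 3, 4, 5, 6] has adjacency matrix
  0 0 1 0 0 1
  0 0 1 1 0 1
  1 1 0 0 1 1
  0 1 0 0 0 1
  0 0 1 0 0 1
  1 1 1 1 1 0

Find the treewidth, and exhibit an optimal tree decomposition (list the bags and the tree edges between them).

Treewidth 2.
One such decomposition:
Bags: B1 = {2, 3, 6}  B2 = {1, 3, 6}  B3 = {2, 4, 6}  B4 = {3, 5, 6}
Tree: B1–B2, B1–B3, B1–B4

Every bag has size at most 3, so the width is 3 − 1 = 2 and tw(G) ≤ 2. On the other hand G contains the 3-clique {1, 3, 6}. A clique must lie in a single bag of any decomposition, so no decomposition can have width below 2. Therefore the treewidth is 2.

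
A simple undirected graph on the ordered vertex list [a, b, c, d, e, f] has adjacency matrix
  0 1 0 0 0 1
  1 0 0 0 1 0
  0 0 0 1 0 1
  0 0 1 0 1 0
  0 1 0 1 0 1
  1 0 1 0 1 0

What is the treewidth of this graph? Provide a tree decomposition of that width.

Each bag holds 3 vertices, so the decomposition has width 2, which upper-bounds the treewidth. Since a–b–e–f–a is a cycle in G, G is not acyclic. Forests are exactly the graphs of treewidth ≤ 1, so tw(G) ≥ 2. The upper and lower bounds meet at 2, so that is the treewidth.

Treewidth 2.
One optimal decomposition is:
Bags: B1 = {a, b, f}  B2 = {b, e, f}  B3 = {c, e, f}  B4 = {c, d, e}
Tree: B1–B2, B2–B3, B3–B4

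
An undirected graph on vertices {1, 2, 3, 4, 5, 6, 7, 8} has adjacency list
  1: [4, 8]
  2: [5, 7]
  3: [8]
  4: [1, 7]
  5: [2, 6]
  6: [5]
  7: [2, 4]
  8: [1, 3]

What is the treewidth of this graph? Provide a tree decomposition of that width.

Treewidth 1.
One such decomposition:
Bags: B1 = {3, 8}  B2 = {1, 8}  B3 = {1, 4}  B4 = {4, 7}  B5 = {2, 7}  B6 = {2, 5}  B7 = {5, 6}
Tree: B1–B2, B2–B3, B3–B4, B4–B5, B5–B6, B6–B7

The largest bag has 2 vertices, giving width 1; this decomposition certifies tw(G) ≤ 1. Since G has at least one edge (e.g. 3–8), it is not an edgeless graph, so tw(G) ≥ 1. Therefore the treewidth is 1.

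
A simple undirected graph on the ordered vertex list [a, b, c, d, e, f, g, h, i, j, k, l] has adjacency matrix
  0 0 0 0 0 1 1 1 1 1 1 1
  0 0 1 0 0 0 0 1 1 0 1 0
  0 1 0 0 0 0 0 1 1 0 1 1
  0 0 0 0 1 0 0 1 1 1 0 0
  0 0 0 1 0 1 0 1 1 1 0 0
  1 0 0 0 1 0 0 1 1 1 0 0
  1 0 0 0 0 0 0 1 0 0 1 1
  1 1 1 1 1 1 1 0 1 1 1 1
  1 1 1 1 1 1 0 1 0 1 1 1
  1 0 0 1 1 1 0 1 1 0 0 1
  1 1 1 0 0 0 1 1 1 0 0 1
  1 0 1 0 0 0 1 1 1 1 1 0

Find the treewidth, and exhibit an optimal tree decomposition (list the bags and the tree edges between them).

Treewidth 4.
One optimal decomposition is:
Bags: B1 = {a, f, h, i, j}  B2 = {a, h, i, j, l}  B3 = {a, h, i, k, l}  B4 = {e, f, h, i, j}  B5 = {a, g, h, k, l}  B6 = {c, h, i, k, l}  B7 = {b, c, h, i, k}  B8 = {d, e, h, i, j}
Tree: B1–B2, B2–B3, B1–B4, B3–B5, B3–B6, B6–B7, B4–B8

The largest bag has 5 vertices, giving width 4; this decomposition certifies tw(G) ≤ 4. On the other hand G contains the 5-clique {a, g, h, k, l}. A clique must lie in a single bag of any decomposition, so no decomposition can have width below 4. Hence tw(G) = 4 exactly.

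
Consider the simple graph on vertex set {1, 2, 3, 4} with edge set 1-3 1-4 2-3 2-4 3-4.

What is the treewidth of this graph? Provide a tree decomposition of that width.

Every bag has size at most 3, so the width is 3 − 1 = 2 and tw(G) ≤ 2. On the other hand G contains the 3-clique {1, 3, 4}. A clique must lie in a single bag of any decomposition, so no decomposition can have width below 2. Therefore the treewidth is 2.

Treewidth 2.
Bags: B1 = {1, 3, 4}  B2 = {2, 3, 4}
Tree: B1–B2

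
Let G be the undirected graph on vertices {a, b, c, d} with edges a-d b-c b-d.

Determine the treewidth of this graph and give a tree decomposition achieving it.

Treewidth 1.
One such decomposition:
Bags: B1 = {a, d}  B2 = {b, d}  B3 = {b, c}
Tree: B1–B2, B2–B3

Each bag holds 2 vertices, so the decomposition has width 1, which upper-bounds the treewidth. Since G has at least one edge (e.g. a–d), it is not an edgeless graph, so tw(G) ≥ 1. The upper and lower bounds meet at 1, so that is the treewidth.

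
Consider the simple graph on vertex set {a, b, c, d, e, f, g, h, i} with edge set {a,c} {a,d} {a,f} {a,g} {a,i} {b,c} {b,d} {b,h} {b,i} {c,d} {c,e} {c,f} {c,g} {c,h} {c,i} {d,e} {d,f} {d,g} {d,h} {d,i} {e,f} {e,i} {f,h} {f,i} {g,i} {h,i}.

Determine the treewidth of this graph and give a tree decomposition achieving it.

Treewidth 4.
One such decomposition:
Bags: B1 = {b, c, d, h, i}  B2 = {c, d, f, h, i}  B3 = {a, c, d, f, i}  B4 = {a, c, d, g, i}  B5 = {c, d, e, f, i}
Tree: B1–B2, B2–B3, B3–B4, B3–B5

Every bag has size at most 5, so the width is 5 − 1 = 4 and tw(G) ≤ 4. For the lower bound, the 5 vertices {a, c, d, g, i} are pairwise adjacent, and any tree decomposition puts a clique entirely inside one bag — forcing width ≥ 4. The upper and lower bounds meet at 4, so that is the treewidth.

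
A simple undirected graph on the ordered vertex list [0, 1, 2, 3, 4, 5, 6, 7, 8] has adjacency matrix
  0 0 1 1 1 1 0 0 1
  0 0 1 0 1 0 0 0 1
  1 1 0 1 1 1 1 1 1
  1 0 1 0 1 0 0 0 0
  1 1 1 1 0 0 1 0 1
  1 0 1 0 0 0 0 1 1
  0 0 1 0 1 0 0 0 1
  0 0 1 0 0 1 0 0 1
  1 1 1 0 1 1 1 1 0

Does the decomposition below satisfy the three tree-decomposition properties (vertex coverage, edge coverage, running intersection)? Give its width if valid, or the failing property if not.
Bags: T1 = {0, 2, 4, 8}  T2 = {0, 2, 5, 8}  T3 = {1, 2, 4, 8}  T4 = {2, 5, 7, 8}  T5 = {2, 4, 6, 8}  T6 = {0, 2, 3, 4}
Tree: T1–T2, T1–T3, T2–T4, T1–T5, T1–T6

Checking the three conditions: (i) the bags cover all of {0, 1, 2, 3, 4, 5, 6, 7, 8}; (ii) for each edge, some bag contains both endpoints; (iii) the bags containing any fixed vertex form a subtree. All hold, so the decomposition is valid with width 4 − 1 = 3.

Yes; width 3.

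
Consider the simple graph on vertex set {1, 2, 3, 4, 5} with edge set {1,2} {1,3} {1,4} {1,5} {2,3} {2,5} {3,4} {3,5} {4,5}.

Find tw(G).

A width-3 tree decomposition is:
Bags: B1 = {1, 2, 3, 5}  B2 = {1, 3, 4, 5}
Tree: B1–B2
Every bag has size at most 4, so the width is 4 − 1 = 3 and tw(G) ≤ 3. For the lower bound, the 4 vertices {1, 2, 3, 5} are pairwise adjacent, and any tree decomposition puts a clique entirely inside one bag — forcing width ≥ 3. The upper and lower bounds meet at 3, so that is the treewidth.

3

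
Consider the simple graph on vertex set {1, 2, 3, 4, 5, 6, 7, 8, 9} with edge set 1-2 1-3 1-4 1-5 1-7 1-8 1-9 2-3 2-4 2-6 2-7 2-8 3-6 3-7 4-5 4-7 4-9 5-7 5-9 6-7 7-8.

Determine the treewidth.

3

A width-3 tree decomposition is:
Bags: B1 = {1, 2, 3, 7}  B2 = {1, 2, 4, 7}  B3 = {2, 3, 6, 7}  B4 = {1, 4, 5, 7}  B5 = {1, 2, 7, 8}  B6 = {1, 4, 5, 9}
Tree: B1–B2, B1–B3, B2–B4, B2–B5, B4–B6
Each bag holds 4 vertices, so the decomposition has width 3, which upper-bounds the treewidth. Conversely, {1, 4, 5, 9} is a clique of size 4, and the vertices of any clique must share a bag in every tree decomposition; so some bag has ≥ 4 vertices and tw(G) ≥ 3. The upper and lower bounds meet at 3, so that is the treewidth.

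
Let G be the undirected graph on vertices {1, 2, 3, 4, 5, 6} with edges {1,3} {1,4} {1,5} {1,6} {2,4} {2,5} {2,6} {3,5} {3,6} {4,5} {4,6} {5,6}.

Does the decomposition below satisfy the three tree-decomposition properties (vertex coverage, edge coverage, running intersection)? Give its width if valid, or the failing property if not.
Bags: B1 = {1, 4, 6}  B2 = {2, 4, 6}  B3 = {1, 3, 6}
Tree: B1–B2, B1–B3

A tree decomposition must satisfy three properties: every vertex lies in some bag; for every edge, both endpoints lie together in some bag; and for every vertex, the bags containing it form a connected subtree. Here vertex 5 appears in no bag, so the decomposition is invalid.

No — vertex 5 appears in no bag.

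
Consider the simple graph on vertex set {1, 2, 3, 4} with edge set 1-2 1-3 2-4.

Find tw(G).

A width-1 tree decomposition is:
Bags: B1 = {1, 2}  B2 = {1, 3}  B3 = {2, 4}
Tree: B1–B2, B1–B3
Every bag has size at most 2, so the width is 2 − 1 = 1 and tw(G) ≤ 1. G has an edge, so its treewidth is at least 1. Therefore the treewidth is 1.

1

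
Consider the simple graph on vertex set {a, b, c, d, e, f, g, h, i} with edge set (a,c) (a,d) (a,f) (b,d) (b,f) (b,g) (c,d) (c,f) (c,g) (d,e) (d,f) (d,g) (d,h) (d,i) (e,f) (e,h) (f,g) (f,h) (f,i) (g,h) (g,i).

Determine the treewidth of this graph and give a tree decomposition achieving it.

Every bag has size at most 4, so the width is 4 − 1 = 3 and tw(G) ≤ 3. For the lower bound, the 4 vertices {d, f, g, h} are pairwise adjacent, and any tree decomposition puts a clique entirely inside one bag — forcing width ≥ 3. The upper and lower bounds meet at 3, so that is the treewidth.

Treewidth 3.
Bags: B1 = {d, f, g, i}  B2 = {b, d, f, g}  B3 = {d, f, g, h}  B4 = {c, d, f, g}  B5 = {a, c, d, f}  B6 = {d, e, f, h}
Tree: B1–B2, B2–B3, B3–B4, B4–B5, B3–B6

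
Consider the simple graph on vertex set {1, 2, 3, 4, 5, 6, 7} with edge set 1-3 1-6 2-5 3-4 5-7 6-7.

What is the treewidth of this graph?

1

A width-1 tree decomposition is:
Bags: B1 = {2, 5}  B2 = {5, 7}  B3 = {6, 7}  B4 = {1, 6}  B5 = {1, 3}  B6 = {3, 4}
Tree: B1–B2, B2–B3, B3–B4, B4–B5, B5–B6
Each bag holds 2 vertices, so the decomposition has width 1, which upper-bounds the treewidth. G has an edge, so its treewidth is at least 1. Combining the bounds, tw(G) = 1.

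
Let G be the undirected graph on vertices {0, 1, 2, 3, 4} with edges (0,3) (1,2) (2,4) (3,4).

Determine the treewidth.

1

A width-1 tree decomposition is:
Bags: B1 = {2, 4}  B2 = {3, 4}  B3 = {1, 2}  B4 = {0, 3}
Tree: B1–B2, B1–B3, B2–B4
Every bag has size at most 2, so the width is 2 − 1 = 1 and tw(G) ≤ 1. Since G has at least one edge (e.g. 2–4), it is not an edgeless graph, so tw(G) ≥ 1. Therefore the treewidth is 1.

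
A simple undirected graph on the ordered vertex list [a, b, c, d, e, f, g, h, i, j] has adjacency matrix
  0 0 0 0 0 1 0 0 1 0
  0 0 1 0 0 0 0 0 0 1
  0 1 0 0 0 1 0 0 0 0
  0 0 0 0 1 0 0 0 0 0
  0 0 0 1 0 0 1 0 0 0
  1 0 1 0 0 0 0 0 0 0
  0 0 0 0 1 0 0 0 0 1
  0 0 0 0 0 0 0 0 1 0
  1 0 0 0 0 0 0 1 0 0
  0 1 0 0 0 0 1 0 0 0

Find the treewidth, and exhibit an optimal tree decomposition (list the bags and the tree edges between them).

The largest bag has 2 vertices, giving width 1; this decomposition certifies tw(G) ≤ 1. Any graph with an edge has treewidth ≥ 1, and G has the edge h–i. Hence tw(G) = 1 exactly.

Treewidth 1.
One optimal decomposition is:
Bags: B1 = {h, i}  B2 = {a, i}  B3 = {a, f}  B4 = {c, f}  B5 = {b, c}  B6 = {b, j}  B7 = {g, j}  B8 = {e, g}  B9 = {d, e}
Tree: B1–B2, B2–B3, B3–B4, B4–B5, B5–B6, B6–B7, B7–B8, B8–B9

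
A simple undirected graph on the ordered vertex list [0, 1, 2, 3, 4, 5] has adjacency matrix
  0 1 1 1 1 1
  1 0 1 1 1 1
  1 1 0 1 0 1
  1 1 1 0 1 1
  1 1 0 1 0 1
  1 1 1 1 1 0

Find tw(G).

A width-4 tree decomposition is:
Bags: B1 = {0, 1, 2, 3, 5}  B2 = {0, 1, 3, 4, 5}
Tree: B1–B2
The largest bag has 5 vertices, giving width 4; this decomposition certifies tw(G) ≤ 4. For the lower bound, the 5 vertices {0, 1, 2, 3, 5} are pairwise adjacent, and any tree decomposition puts a clique entirely inside one bag — forcing width ≥ 4. Hence tw(G) = 4 exactly.

4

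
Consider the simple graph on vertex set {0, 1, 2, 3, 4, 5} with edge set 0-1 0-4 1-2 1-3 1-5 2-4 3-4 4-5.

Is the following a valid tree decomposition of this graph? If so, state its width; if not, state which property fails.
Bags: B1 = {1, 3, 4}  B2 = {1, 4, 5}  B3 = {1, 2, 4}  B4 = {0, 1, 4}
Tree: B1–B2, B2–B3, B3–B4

Yes; width 2.

Vertex coverage: the bags together contain {0, 1, 2, 3, 4, 5}, the full vertex set. Edge coverage: each edge of G has both endpoints in at least one bag. Running intersection: for every vertex, the bags containing it form a connected subtree. All three properties hold, so this is a valid tree decomposition of width max|bag| − 1 = 2, and hence tw(G) ≤ 2.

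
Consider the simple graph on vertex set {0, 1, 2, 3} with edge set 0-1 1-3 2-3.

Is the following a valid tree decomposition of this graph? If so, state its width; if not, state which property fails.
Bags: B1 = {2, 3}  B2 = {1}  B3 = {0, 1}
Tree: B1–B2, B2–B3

A tree decomposition must satisfy three properties: every vertex lies in some bag; for every edge, both endpoints lie together in some bag; and for every vertex, the bags containing it form a connected subtree. Here edge (3,1) lies in no bag, so the decomposition is invalid.

No — edge (3,1) lies in no bag.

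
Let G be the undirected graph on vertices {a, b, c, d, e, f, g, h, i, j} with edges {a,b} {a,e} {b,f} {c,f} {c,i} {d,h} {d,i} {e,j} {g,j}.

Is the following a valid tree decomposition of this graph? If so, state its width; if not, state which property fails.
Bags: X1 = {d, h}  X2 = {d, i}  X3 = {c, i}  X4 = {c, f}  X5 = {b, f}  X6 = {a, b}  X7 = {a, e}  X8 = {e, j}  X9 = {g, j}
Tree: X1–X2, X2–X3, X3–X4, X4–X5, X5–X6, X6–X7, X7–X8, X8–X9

Yes; width 1.

Checking the three conditions: (i) the bags cover all of {a, b, c, d, e, f, g, h, i, j}; (ii) for each edge, some bag contains both endpoints; (iii) the bags containing any fixed vertex form a subtree. All hold, so the decomposition is valid with width 2 − 1 = 1.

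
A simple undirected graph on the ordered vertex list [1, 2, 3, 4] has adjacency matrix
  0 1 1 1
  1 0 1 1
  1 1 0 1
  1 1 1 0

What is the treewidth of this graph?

3

A width-3 tree decomposition is:
Bags: B1 = {1, 2, 3, 4}
Tree: (single bag)
A single bag containing all 4 vertices is trivially a valid decomposition of width 3. For the lower bound, the 4 vertices {1, 2, 3, 4} are pairwise adjacent, and any tree decomposition puts a clique entirely inside one bag — forcing width ≥ 3. Hence tw(G) = 3 exactly.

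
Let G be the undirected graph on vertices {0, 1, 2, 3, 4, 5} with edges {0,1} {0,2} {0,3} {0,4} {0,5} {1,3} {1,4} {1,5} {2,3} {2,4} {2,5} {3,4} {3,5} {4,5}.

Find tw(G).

A width-4 tree decomposition is:
Bags: B1 = {0, 2, 3, 4, 5}  B2 = {0, 1, 3, 4, 5}
Tree: B1–B2
The largest bag has 5 vertices, giving width 4; this decomposition certifies tw(G) ≤ 4. On the other hand G contains the 5-clique {0, 1, 3, 4, 5}. A clique must lie in a single bag of any decomposition, so no decomposition can have width below 4. Hence tw(G) = 4 exactly.

4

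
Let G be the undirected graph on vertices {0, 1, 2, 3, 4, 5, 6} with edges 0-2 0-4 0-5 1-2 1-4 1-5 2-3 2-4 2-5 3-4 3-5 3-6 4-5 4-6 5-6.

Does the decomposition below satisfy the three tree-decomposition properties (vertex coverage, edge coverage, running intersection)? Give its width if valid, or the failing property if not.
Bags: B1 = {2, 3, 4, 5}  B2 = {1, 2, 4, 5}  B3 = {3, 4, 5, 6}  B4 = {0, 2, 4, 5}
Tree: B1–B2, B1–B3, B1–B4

Every vertex of G appears in some bag (union = {0, 1, 2, 3, 4, 5, 6}); every edge is covered by a bag; and for each vertex v the set of bags containing v is connected in the bag tree. The decomposition is therefore valid. The largest bag has 4 vertices, so the width is 3.

Yes; width 3.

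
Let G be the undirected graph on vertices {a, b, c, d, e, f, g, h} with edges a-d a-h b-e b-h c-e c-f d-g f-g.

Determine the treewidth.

2

A width-2 tree decomposition is:
Bags: B1 = {d, f, g}  B2 = {a, d, f}  B3 = {a, f, h}  B4 = {b, f, h}  B5 = {b, e, f}  B6 = {c, e, f}
Tree: B1–B2, B2–B3, B3–B4, B4–B5, B5–B6
Every bag has size at most 3, so the width is 3 − 1 = 2 and tw(G) ≤ 2. Since f–g–d–a–h–b–e–c–f is a cycle in G, G is not acyclic. Forests are exactly the graphs of treewidth ≤ 1, so tw(G) ≥ 2. Therefore the treewidth is 2.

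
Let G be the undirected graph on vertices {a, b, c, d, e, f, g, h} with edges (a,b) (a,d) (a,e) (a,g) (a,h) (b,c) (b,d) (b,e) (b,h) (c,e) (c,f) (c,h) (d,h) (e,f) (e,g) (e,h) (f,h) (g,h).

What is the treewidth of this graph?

3

A width-3 tree decomposition is:
Bags: B1 = {c, e, f, h}  B2 = {b, c, e, h}  B3 = {a, b, e, h}  B4 = {a, b, d, h}  B5 = {a, e, g, h}
Tree: B1–B2, B2–B3, B3–B4, B3–B5
Every bag has size at most 4, so the width is 4 − 1 = 3 and tw(G) ≤ 3. For the lower bound, the 4 vertices {a, b, d, h} are pairwise adjacent, and any tree decomposition puts a clique entirely inside one bag — forcing width ≥ 3. Combining the bounds, tw(G) = 3.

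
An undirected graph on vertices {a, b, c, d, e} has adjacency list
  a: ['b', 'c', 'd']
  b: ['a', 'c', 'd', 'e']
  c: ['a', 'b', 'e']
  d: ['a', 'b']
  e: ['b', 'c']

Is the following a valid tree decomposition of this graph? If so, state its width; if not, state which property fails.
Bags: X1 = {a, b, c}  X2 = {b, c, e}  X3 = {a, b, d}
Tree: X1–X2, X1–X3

Yes; width 2.

Every vertex of G appears in some bag (union = {a, b, c, d, e}); every edge is covered by a bag; and for each vertex v the set of bags containing v is connected in the bag tree. The decomposition is therefore valid. The largest bag has 3 vertices, so the width is 2.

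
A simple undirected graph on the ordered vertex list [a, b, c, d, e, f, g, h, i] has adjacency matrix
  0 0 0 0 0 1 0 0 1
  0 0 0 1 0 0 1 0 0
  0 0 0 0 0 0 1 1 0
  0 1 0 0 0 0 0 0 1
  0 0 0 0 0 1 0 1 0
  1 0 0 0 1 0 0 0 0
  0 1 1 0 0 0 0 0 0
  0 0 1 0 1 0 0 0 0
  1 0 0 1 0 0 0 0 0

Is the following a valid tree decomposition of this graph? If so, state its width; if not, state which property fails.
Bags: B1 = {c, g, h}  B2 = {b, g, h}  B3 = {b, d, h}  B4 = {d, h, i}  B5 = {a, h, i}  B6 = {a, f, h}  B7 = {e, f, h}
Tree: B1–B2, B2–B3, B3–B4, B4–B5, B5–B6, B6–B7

Checking the three conditions: (i) the bags cover all of {a, b, c, d, e, f, g, h, i}; (ii) for each edge, some bag contains both endpoints; (iii) the bags containing any fixed vertex form a subtree. All hold, so the decomposition is valid with width 3 − 1 = 2.

Yes; width 2.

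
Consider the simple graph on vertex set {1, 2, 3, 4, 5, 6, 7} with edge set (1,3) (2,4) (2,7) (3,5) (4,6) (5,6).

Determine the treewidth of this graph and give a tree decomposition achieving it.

Treewidth 1.
One such decomposition:
Bags: B1 = {1, 3}  B2 = {3, 5}  B3 = {5, 6}  B4 = {4, 6}  B5 = {2, 4}  B6 = {2, 7}
Tree: B1–B2, B2–B3, B3–B4, B4–B5, B5–B6

The largest bag has 2 vertices, giving width 1; this decomposition certifies tw(G) ≤ 1. Any graph with an edge has treewidth ≥ 1, and G has the edge 1–3. Hence tw(G) = 1 exactly.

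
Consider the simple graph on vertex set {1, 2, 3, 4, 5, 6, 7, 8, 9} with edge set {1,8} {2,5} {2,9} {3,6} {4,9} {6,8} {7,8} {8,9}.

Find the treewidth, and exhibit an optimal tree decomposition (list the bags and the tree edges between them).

Treewidth 1.
One optimal decomposition is:
Bags: B1 = {8, 9}  B2 = {2, 9}  B3 = {2, 5}  B4 = {1, 8}  B5 = {6, 8}  B6 = {4, 9}  B7 = {7, 8}  B8 = {3, 6}
Tree: B1–B2, B2–B3, B1–B4, B1–B5, B1–B6, B5–B7, B5–B8

Every bag has size at most 2, so the width is 2 − 1 = 1 and tw(G) ≤ 1. G has an edge, so its treewidth is at least 1. The upper and lower bounds meet at 1, so that is the treewidth.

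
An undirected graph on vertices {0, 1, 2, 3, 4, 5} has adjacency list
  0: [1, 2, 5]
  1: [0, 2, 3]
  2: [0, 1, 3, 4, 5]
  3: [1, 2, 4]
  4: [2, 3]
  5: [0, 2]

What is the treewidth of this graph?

A width-2 tree decomposition is:
Bags: B1 = {0, 1, 2}  B2 = {1, 2, 3}  B3 = {2, 3, 4}  B4 = {0, 2, 5}
Tree: B1–B2, B2–B3, B1–B4
The largest bag has 3 vertices, giving width 2; this decomposition certifies tw(G) ≤ 2. Conversely, {0, 1, 2} is a clique of size 3, and the vertices of any clique must share a bag in every tree decomposition; so some bag has ≥ 3 vertices and tw(G) ≥ 2. Hence tw(G) = 2 exactly.

2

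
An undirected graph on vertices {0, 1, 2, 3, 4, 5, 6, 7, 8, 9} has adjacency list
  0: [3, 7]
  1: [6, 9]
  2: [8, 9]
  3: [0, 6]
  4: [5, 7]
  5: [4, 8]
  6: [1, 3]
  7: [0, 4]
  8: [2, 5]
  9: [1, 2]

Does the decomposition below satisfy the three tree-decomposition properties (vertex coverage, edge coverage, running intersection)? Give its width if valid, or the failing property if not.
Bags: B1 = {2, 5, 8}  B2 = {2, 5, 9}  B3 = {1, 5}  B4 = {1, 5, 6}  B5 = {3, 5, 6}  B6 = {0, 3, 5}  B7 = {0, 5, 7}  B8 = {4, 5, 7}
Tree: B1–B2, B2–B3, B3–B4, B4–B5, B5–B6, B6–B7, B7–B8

No — edge (9,1) lies in no bag.

A tree decomposition must satisfy three properties: every vertex lies in some bag; for every edge, both endpoints lie together in some bag; and for every vertex, the bags containing it form a connected subtree. Here edge (9,1) lies in no bag, so the decomposition is invalid.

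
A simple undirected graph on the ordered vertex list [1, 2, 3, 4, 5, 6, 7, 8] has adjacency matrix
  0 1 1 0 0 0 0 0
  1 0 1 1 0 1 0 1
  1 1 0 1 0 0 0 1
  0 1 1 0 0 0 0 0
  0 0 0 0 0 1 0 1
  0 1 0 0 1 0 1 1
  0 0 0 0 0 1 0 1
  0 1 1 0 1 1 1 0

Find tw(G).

2

A width-2 tree decomposition is:
Bags: B1 = {2, 3, 8}  B2 = {2, 6, 8}  B3 = {6, 7, 8}  B4 = {2, 3, 4}  B5 = {5, 6, 8}  B6 = {1, 2, 3}
Tree: B1–B2, B2–B3, B1–B4, B2–B5, B4–B6
Each bag holds 3 vertices, so the decomposition has width 2, which upper-bounds the treewidth. On the other hand G contains the 3-clique {2, 3, 8}. A clique must lie in a single bag of any decomposition, so no decomposition can have width below 2. Therefore the treewidth is 2.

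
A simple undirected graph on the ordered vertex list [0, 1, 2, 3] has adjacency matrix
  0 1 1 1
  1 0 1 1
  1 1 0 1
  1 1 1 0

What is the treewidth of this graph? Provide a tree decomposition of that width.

A single bag containing all 4 vertices is trivially a valid decomposition of width 3. For the lower bound, the 4 vertices {0, 1, 2, 3} are pairwise adjacent, and any tree decomposition puts a clique entirely inside one bag — forcing width ≥ 3. Hence tw(G) = 3 exactly.

Treewidth 3.
Bags: B1 = {0, 1, 2, 3}
Tree: (single bag)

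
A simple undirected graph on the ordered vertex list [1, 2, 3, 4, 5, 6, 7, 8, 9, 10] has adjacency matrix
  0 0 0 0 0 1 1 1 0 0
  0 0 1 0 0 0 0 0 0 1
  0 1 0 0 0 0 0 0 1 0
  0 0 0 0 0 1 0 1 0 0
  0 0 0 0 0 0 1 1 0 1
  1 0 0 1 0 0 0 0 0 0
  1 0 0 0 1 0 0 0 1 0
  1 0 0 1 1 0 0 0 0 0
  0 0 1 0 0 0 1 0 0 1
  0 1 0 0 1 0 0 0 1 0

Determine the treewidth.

A width-2 tree decomposition is:
Bags: B1 = {4, 6, 8}  B2 = {1, 6, 8}  B3 = {1, 5, 8}  B4 = {1, 5, 7}  B5 = {5, 7, 10}  B6 = {7, 9, 10}  B7 = {2, 9, 10}  B8 = {2, 3, 9}
Tree: B1–B2, B2–B3, B3–B4, B4–B5, B5–B6, B6–B7, B7–B8
The largest bag has 3 vertices, giving width 2; this decomposition certifies tw(G) ≤ 2. The edges 4–6–1–8–4 form a cycle, so G is not a tree and its treewidth is at least 2. Hence tw(G) = 2 exactly.

2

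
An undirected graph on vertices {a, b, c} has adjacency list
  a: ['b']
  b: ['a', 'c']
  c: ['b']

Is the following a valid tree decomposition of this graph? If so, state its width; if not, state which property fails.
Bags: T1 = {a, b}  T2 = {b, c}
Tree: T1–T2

Yes; width 1.

Checking the three conditions: (i) the bags cover all of {a, b, c}; (ii) for each edge, some bag contains both endpoints; (iii) the bags containing any fixed vertex form a subtree. All hold, so the decomposition is valid with width 2 − 1 = 1.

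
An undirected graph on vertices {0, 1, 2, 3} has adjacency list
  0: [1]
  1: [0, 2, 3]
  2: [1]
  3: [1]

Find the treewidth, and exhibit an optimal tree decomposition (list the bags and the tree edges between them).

Treewidth 1.
One such decomposition:
Bags: B1 = {0, 1}  B2 = {1, 3}  B3 = {1, 2}
Tree: B1–B2, B1–B3

Every bag has size at most 2, so the width is 2 − 1 = 1 and tw(G) ≤ 1. G has an edge, so its treewidth is at least 1. Combining the bounds, tw(G) = 1.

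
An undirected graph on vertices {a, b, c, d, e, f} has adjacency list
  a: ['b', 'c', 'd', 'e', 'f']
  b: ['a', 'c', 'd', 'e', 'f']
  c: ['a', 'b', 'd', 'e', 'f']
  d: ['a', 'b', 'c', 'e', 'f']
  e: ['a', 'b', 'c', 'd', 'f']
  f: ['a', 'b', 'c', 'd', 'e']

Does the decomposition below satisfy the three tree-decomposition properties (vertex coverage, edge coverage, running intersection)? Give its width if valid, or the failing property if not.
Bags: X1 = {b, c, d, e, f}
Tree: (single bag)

No — vertex a appears in no bag.

A tree decomposition must satisfy three properties: every vertex lies in some bag; for every edge, both endpoints lie together in some bag; and for every vertex, the bags containing it form a connected subtree. Here vertex a appears in no bag, so the decomposition is invalid.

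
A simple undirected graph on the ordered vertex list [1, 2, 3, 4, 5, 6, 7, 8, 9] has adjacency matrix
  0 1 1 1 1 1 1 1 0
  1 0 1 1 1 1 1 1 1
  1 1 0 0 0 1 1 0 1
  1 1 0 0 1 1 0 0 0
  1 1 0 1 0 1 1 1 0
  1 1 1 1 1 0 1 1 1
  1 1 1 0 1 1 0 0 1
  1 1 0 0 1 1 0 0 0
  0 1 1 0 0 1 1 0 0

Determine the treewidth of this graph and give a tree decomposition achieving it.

Treewidth 4.
One optimal decomposition is:
Bags: B1 = {1, 2, 3, 6, 7}  B2 = {1, 2, 5, 6, 7}  B3 = {1, 2, 4, 5, 6}  B4 = {1, 2, 5, 6, 8}  B5 = {2, 3, 6, 7, 9}
Tree: B1–B2, B2–B3, B2–B4, B1–B5

Every bag has size at most 5, so the width is 5 − 1 = 4 and tw(G) ≤ 4. For the lower bound, the 5 vertices {1, 2, 3, 6, 7} are pairwise adjacent, and any tree decomposition puts a clique entirely inside one bag — forcing width ≥ 4. Hence tw(G) = 4 exactly.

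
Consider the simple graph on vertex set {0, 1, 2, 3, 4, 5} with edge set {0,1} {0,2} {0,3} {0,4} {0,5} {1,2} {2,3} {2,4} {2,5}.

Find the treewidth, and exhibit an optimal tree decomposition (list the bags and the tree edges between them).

Treewidth 2.
Bags: B1 = {0, 2, 3}  B2 = {0, 2, 5}  B3 = {0, 2, 4}  B4 = {0, 1, 2}
Tree: B1–B2, B1–B3, B3–B4

The largest bag has 3 vertices, giving width 2; this decomposition certifies tw(G) ≤ 2. On the other hand G contains the 3-clique {0, 1, 2}. A clique must lie in a single bag of any decomposition, so no decomposition can have width below 2. Therefore the treewidth is 2.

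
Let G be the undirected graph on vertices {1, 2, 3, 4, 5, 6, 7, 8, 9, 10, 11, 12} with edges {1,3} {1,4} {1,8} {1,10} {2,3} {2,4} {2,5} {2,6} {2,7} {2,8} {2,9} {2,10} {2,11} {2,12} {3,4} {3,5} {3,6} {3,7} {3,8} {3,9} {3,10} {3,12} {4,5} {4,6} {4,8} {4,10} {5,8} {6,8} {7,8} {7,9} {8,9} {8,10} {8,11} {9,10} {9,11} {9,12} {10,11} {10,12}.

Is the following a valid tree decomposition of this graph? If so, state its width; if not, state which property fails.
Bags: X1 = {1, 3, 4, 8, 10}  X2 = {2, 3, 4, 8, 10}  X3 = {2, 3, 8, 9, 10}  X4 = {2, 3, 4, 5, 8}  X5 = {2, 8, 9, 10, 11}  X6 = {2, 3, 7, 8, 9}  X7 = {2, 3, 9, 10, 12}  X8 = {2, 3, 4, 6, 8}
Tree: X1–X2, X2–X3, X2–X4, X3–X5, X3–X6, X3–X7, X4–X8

Yes; width 4.

Every vertex of G appears in some bag (union = {1, 2, 3, 4, 5, 6, 7, 8, 9, 10, 11, 12}); every edge is covered by a bag; and for each vertex v the set of bags containing v is connected in the bag tree. The decomposition is therefore valid. The largest bag has 5 vertices, so the width is 4.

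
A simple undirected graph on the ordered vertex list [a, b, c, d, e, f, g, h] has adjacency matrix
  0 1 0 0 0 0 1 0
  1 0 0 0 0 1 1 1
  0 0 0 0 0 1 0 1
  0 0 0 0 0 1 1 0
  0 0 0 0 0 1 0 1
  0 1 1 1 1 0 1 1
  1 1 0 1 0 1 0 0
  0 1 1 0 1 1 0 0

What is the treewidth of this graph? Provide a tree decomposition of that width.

Treewidth 2.
Bags: B1 = {c, f, h}  B2 = {e, f, h}  B3 = {b, f, h}  B4 = {b, f, g}  B5 = {d, f, g}  B6 = {a, b, g}
Tree: B1–B2, B1–B3, B3–B4, B4–B5, B4–B6

Each bag holds 3 vertices, so the decomposition has width 2, which upper-bounds the treewidth. For the lower bound, the 3 vertices {a, b, g} are pairwise adjacent, and any tree decomposition puts a clique entirely inside one bag — forcing width ≥ 2. The upper and lower bounds meet at 2, so that is the treewidth.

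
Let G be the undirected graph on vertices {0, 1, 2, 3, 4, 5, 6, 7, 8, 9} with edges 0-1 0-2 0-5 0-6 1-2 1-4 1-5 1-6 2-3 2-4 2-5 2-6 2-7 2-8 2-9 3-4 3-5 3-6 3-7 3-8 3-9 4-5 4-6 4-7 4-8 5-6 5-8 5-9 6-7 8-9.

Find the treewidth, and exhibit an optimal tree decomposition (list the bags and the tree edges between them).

Treewidth 4.
One such decomposition:
Bags: B1 = {2, 3, 4, 5, 6}  B2 = {2, 3, 4, 5, 8}  B3 = {2, 3, 4, 6, 7}  B4 = {1, 2, 4, 5, 6}  B5 = {2, 3, 5, 8, 9}  B6 = {0, 1, 2, 5, 6}
Tree: B1–B2, B1–B3, B1–B4, B2–B5, B4–B6

Each bag holds 5 vertices, so the decomposition has width 4, which upper-bounds the treewidth. Conversely, {0, 1, 2, 5, 6} is a clique of size 5, and the vertices of any clique must share a bag in every tree decomposition; so some bag has ≥ 5 vertices and tw(G) ≥ 4. Therefore the treewidth is 4.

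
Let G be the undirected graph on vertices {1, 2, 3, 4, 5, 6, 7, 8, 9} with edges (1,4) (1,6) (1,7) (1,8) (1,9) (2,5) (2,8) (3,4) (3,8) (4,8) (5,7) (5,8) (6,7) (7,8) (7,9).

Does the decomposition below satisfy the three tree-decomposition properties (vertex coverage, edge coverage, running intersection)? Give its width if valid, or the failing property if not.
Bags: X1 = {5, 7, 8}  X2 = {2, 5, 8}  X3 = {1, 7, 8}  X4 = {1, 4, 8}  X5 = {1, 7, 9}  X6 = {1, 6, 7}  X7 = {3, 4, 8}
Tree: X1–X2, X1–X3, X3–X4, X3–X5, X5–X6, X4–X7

Every vertex of G appears in some bag (union = {1, 2, 3, 4, 5, 6, 7, 8, 9}); every edge is covered by a bag; and for each vertex v the set of bags containing v is connected in the bag tree. The decomposition is therefore valid. The largest bag has 3 vertices, so the width is 2.

Yes; width 2.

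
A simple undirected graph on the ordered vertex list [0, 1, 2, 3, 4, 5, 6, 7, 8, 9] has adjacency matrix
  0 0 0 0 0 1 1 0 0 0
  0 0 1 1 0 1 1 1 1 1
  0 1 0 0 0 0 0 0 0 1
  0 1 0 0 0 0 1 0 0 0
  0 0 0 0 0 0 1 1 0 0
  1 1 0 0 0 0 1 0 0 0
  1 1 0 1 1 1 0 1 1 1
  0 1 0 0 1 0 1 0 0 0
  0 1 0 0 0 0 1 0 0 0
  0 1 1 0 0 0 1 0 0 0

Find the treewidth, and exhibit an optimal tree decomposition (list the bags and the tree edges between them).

The largest bag has 3 vertices, giving width 2; this decomposition certifies tw(G) ≤ 2. For the lower bound, the 3 vertices {1, 2, 9} are pairwise adjacent, and any tree decomposition puts a clique entirely inside one bag — forcing width ≥ 2. Hence tw(G) = 2 exactly.

Treewidth 2.
One such decomposition:
Bags: B1 = {1, 6, 9}  B2 = {1, 6, 7}  B3 = {1, 3, 6}  B4 = {1, 5, 6}  B5 = {4, 6, 7}  B6 = {0, 5, 6}  B7 = {1, 2, 9}  B8 = {1, 6, 8}
Tree: B1–B2, B2–B3, B2–B4, B2–B5, B4–B6, B1–B7, B1–B8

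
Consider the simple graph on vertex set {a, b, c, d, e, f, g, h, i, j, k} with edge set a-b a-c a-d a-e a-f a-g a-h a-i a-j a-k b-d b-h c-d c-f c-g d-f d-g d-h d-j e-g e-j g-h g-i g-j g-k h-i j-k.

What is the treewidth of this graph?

3

A width-3 tree decomposition is:
Bags: B1 = {a, d, g, j}  B2 = {a, c, d, g}  B3 = {a, g, j, k}  B4 = {a, d, g, h}  B5 = {a, b, d, h}  B6 = {a, c, d, f}  B7 = {a, e, g, j}  B8 = {a, g, h, i}
Tree: B1–B2, B1–B3, B1–B4, B4–B5, B2–B6, B3–B7, B4–B8
Every bag has size at most 4, so the width is 4 − 1 = 3 and tw(G) ≤ 3. Conversely, {a, d, g, j} is a clique of size 4, and the vertices of any clique must share a bag in every tree decomposition; so some bag has ≥ 4 vertices and tw(G) ≥ 3. Therefore the treewidth is 3.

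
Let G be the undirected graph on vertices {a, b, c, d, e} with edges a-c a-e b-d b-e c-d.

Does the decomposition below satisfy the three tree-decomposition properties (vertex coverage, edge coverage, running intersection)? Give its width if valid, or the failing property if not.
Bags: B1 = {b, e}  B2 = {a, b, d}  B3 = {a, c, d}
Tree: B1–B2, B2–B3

No — edge (a,e) lies in no bag.

A tree decomposition must satisfy three properties: every vertex lies in some bag; for every edge, both endpoints lie together in some bag; and for every vertex, the bags containing it form a connected subtree. Here edge (a,e) lies in no bag, so the decomposition is invalid.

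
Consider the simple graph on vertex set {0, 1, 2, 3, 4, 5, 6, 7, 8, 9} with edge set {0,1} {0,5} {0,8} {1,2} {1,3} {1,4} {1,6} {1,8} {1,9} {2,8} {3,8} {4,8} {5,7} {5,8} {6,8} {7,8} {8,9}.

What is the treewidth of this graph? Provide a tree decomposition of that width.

Treewidth 2.
Bags: B1 = {0, 1, 8}  B2 = {1, 3, 8}  B3 = {1, 6, 8}  B4 = {1, 2, 8}  B5 = {0, 5, 8}  B6 = {5, 7, 8}  B7 = {1, 4, 8}  B8 = {1, 8, 9}
Tree: B1–B2, B2–B3, B3–B4, B1–B5, B5–B6, B4–B7, B1–B8

Each bag holds 3 vertices, so the decomposition has width 2, which upper-bounds the treewidth. On the other hand G contains the 3-clique {0, 1, 8}. A clique must lie in a single bag of any decomposition, so no decomposition can have width below 2. Hence tw(G) = 2 exactly.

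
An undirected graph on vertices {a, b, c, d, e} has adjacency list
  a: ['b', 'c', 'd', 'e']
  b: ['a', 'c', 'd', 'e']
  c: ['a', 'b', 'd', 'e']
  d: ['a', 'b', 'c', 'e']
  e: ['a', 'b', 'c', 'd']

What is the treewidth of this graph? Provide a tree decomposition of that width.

Treewidth 4.
One such decomposition:
Bags: B1 = {a, b, c, d, e}
Tree: (single bag)

A single bag containing all 5 vertices is trivially a valid decomposition of width 4. For the lower bound, the 5 vertices {a, b, c, d, e} are pairwise adjacent, and any tree decomposition puts a clique entirely inside one bag — forcing width ≥ 4. The upper and lower bounds meet at 4, so that is the treewidth.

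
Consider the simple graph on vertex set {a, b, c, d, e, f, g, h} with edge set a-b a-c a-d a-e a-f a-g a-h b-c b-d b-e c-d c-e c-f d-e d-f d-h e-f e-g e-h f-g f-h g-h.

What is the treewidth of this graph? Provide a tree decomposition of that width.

Treewidth 4.
Bags: B1 = {a, d, e, f, h}  B2 = {a, c, d, e, f}  B3 = {a, e, f, g, h}  B4 = {a, b, c, d, e}
Tree: B1–B2, B1–B3, B2–B4

Each bag holds 5 vertices, so the decomposition has width 4, which upper-bounds the treewidth. Conversely, {a, d, e, f, h} is a clique of size 5, and the vertices of any clique must share a bag in every tree decomposition; so some bag has ≥ 5 vertices and tw(G) ≥ 4. Combining the bounds, tw(G) = 4.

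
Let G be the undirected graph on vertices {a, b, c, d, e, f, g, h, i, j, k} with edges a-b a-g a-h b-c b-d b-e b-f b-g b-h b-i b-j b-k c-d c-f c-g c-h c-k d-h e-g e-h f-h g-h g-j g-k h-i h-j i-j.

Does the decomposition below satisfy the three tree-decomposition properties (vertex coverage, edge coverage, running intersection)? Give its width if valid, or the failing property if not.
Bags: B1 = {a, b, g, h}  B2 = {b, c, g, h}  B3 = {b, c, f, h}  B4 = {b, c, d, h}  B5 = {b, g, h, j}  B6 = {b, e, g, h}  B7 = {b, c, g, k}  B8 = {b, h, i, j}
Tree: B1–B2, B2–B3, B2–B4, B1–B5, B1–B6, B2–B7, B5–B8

Vertex coverage: the bags together contain {a, b, c, d, e, f, g, h, i, j, k}, the full vertex set. Edge coverage: each edge of G has both endpoints in at least one bag. Running intersection: for every vertex, the bags containing it form a connected subtree. All three properties hold, so this is a valid tree decomposition of width max|bag| − 1 = 3, and hence tw(G) ≤ 3.

Yes; width 3.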